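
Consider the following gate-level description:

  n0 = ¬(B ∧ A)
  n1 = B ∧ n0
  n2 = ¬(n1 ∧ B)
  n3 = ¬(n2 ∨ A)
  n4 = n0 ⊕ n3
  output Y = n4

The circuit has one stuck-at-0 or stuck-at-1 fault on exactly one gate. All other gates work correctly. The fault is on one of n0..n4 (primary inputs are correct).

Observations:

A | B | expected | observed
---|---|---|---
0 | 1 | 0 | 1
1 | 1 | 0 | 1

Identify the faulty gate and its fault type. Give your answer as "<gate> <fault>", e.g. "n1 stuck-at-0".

n4 stuck-at-1

Fault-free values for test 1 (A=0, B=1): n0=1, n1=1, n2=0, n3=1, n4=0, giving Y=0. Observed 1.
Test 1: faults giving observed 1 are {n1 stuck-at-0, n2 stuck-at-1, n3 stuck-at-0, n4 stuck-at-1}.
Test 2 (A=1, B=1): fault-free n0=0, n1=0, n2=1, n3=0, n4=0 → 0; observed 1. Eliminates n1 stuck-at-0, n2 stuck-at-1, n3 stuck-at-0.
Only n4 stuck-at-1 is consistent with every test.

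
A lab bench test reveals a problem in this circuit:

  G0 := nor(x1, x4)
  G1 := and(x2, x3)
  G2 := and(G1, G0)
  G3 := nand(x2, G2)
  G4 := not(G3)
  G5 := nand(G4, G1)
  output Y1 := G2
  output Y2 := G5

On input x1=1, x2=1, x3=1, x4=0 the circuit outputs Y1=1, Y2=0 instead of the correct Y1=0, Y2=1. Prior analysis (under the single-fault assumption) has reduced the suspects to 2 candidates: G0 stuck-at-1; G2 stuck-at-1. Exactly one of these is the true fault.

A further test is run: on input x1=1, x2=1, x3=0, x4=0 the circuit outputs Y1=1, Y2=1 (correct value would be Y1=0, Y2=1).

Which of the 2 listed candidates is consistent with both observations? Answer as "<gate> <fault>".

Evaluate each candidate on input x1=1, x2=1, x3=0, x4=0:
  G0 stuck-at-1: G0=1 [stuck-at-1], G1=0, G2=0, G3=1, G4=0, G5=1 → Y1=0, Y2=1 — eliminated
  G2 stuck-at-1: G0=0, G1=0, G2=1 [stuck-at-1], G3=0, G4=1, G5=1 → Y1=1, Y2=1 — matches
Only G2 stuck-at-1 reproduces the observed Y1=1, Y2=1.

G2 stuck-at-1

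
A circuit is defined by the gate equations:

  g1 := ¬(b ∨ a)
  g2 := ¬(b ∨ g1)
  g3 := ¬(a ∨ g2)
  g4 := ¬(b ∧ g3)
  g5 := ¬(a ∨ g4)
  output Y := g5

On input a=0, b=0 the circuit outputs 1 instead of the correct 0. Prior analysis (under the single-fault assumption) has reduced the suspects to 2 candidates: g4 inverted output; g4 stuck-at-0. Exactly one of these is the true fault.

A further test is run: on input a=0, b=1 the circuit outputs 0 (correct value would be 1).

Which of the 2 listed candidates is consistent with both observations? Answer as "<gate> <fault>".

Evaluate each candidate on input a=0, b=1:
  g4 inverted output: g1=0, g2=0, g3=1, g4=1 [inverted output], g5=0 → 0 — matches
  g4 stuck-at-0: g1=0, g2=0, g3=1, g4=0 [stuck-at-0], g5=1 → 1 — eliminated
Only g4 inverted output reproduces the observed 0.

g4 inverted output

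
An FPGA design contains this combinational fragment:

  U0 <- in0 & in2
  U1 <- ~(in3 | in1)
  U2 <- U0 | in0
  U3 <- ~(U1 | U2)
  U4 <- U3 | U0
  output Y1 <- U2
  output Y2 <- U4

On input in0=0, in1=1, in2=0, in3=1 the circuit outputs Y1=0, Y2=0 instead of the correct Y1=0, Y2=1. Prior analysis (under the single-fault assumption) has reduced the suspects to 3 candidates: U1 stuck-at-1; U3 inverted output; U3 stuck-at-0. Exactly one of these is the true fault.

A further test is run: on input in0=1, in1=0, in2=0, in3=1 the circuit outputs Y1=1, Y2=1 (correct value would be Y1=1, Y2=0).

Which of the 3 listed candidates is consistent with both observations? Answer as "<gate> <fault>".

Evaluate each candidate on input in0=1, in1=0, in2=0, in3=1:
  U1 stuck-at-1: U0=0, U1=1 [stuck-at-1], U2=1, U3=0, U4=0 → Y1=1, Y2=0 — eliminated
  U3 inverted output: U0=0, U1=0, U2=1, U3=1 [inverted output], U4=1 → Y1=1, Y2=1 — matches
  U3 stuck-at-0: U0=0, U1=0, U2=1, U3=0 [stuck-at-0], U4=0 → Y1=1, Y2=0 — eliminated
Only U3 inverted output reproduces the observed Y1=1, Y2=1.

U3 inverted output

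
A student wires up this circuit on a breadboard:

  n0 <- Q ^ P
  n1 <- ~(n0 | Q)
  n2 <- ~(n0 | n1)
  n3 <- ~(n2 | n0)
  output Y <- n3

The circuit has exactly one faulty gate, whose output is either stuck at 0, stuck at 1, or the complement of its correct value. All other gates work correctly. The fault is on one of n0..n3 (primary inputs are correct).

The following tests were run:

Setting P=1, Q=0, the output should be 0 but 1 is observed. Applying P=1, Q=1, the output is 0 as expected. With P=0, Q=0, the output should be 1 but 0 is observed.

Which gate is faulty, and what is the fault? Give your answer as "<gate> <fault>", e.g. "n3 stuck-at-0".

n0 inverted output

Fault-free values for test 1 (P=1, Q=0): n0=1, n1=0, n2=0, n3=0, giving Y=0. Observed 1.
Test 1: faults giving observed 1 are {n0 stuck-at-0, n0 inverted output, n3 stuck-at-1, n3 inverted output}.
Test 2 (P=1, Q=1): fault-free n0=0, n1=0, n2=1, n3=0 → 0; observed 0. Eliminates n3 stuck-at-1, n3 inverted output.
Test 3 (P=0, Q=0): fault-free n0=0, n1=1, n2=0, n3=1 → 1; observed 0. Eliminates n0 stuck-at-0.
Only n0 inverted output is consistent with every test.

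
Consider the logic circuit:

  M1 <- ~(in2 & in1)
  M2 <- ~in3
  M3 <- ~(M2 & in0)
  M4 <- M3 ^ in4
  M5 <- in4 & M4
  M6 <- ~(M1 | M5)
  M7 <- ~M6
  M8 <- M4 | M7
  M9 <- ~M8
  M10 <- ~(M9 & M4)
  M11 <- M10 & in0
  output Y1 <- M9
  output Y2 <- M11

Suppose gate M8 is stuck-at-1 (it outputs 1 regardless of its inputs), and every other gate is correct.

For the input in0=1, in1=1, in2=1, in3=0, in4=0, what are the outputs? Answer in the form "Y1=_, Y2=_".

Propagate with M8 forced: M1=0, M2=1, M3=0, M4=0, M5=0, M6=1, M7=0, M8=1 [stuck-at-1], M9=0, M10=1, M11=1.
So the outputs are Y1=0, Y2=1. (Without the fault they would be Y1=1, Y2=1.)

Y1=0, Y2=1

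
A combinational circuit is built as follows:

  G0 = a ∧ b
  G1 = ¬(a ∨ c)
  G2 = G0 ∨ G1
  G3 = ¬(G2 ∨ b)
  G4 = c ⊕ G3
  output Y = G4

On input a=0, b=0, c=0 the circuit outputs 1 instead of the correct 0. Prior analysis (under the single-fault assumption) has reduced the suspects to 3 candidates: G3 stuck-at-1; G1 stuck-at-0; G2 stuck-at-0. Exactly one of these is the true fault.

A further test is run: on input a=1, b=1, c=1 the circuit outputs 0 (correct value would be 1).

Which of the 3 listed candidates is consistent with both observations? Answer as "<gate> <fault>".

Evaluate each candidate on input a=1, b=1, c=1:
  G3 stuck-at-1: G0=1, G1=0, G2=1, G3=1 [stuck-at-1], G4=0 → 0 — matches
  G1 stuck-at-0: G0=1, G1=0 [stuck-at-0], G2=1, G3=0, G4=1 → 1 — eliminated
  G2 stuck-at-0: G0=1, G1=0, G2=0 [stuck-at-0], G3=0, G4=1 → 1 — eliminated
Only G3 stuck-at-1 reproduces the observed 0.

G3 stuck-at-1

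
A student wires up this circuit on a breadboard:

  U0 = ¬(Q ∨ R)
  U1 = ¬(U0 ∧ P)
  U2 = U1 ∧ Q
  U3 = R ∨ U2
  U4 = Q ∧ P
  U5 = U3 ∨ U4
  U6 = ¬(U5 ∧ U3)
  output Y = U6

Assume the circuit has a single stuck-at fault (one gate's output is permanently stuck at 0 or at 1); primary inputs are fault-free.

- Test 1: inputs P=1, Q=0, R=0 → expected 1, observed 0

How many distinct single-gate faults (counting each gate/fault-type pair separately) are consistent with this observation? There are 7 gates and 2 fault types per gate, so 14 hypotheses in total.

Fault-free: U0=1, U1=0, U2=0, U3=0, U4=0, U5=0, U6=1 → 1. Observed 0.
  U0 stuck-at-0: output 1 ✗
  U0 stuck-at-1: output 1 ✗
  U1 stuck-at-0: output 1 ✗
  U1 stuck-at-1: output 1 ✗
  U2 stuck-at-0: output 1 ✗
  U2 stuck-at-1: output 0 ✓
  U3 stuck-at-0: output 1 ✗
  U3 stuck-at-1: output 0 ✓
  U4 stuck-at-0: output 1 ✗
  U4 stuck-at-1: output 1 ✗
  U5 stuck-at-0: output 1 ✗
  U5 stuck-at-1: output 1 ✗
  U6 stuck-at-0: output 0 ✓
  U6 stuck-at-1: output 1 ✗
Consistent faults: {U2 stuck-at-1, U3 stuck-at-1, U6 stuck-at-0} — 3 in all.

3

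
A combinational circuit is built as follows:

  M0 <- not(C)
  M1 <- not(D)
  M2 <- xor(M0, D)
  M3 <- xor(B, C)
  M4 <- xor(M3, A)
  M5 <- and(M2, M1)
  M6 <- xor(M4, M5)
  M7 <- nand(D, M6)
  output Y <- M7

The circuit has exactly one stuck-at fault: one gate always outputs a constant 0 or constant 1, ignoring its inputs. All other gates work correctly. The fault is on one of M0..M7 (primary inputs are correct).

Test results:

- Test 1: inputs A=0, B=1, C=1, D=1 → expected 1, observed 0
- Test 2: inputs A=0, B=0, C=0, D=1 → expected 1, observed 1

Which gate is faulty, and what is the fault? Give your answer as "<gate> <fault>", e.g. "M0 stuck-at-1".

M1 stuck-at-1

Fault-free values for test 1 (A=0, B=1, C=1, D=1): M0=0, M1=0, M2=1, M3=0, M4=0, M5=0, M6=0, M7=1, giving Y=1. Observed 0.
Test 1: faults giving observed 0 are {M1 stuck-at-1, M3 stuck-at-1, M4 stuck-at-1, M5 stuck-at-1, M6 stuck-at-1, M7 stuck-at-0}.
Test 2 (A=0, B=0, C=0, D=1): fault-free M0=1, M1=0, M2=0, M3=0, M4=0, M5=0, M6=0, M7=1 → 1; observed 1. Eliminates M3 stuck-at-1, M4 stuck-at-1, M5 stuck-at-1, M6 stuck-at-1, M7 stuck-at-0.
Only M1 stuck-at-1 is consistent with every test.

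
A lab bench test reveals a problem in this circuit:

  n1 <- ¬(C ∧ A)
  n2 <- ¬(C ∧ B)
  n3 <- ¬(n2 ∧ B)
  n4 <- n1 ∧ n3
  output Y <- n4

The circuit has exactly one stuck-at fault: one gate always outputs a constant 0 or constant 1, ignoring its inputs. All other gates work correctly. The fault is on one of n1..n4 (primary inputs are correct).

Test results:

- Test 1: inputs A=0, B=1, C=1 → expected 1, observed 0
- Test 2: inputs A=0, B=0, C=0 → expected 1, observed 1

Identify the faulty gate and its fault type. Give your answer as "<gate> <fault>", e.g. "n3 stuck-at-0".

Fault-free values for test 1 (A=0, B=1, C=1): n1=1, n2=0, n3=1, n4=1, giving Y=1. Observed 0.
Test 1: faults giving observed 0 are {n1 stuck-at-0, n2 stuck-at-1, n3 stuck-at-0, n4 stuck-at-0}.
Test 2 (A=0, B=0, C=0): fault-free n1=1, n2=1, n3=1, n4=1 → 1; observed 1. Eliminates n1 stuck-at-0, n3 stuck-at-0, n4 stuck-at-0.
Only n2 stuck-at-1 is consistent with every test.

n2 stuck-at-1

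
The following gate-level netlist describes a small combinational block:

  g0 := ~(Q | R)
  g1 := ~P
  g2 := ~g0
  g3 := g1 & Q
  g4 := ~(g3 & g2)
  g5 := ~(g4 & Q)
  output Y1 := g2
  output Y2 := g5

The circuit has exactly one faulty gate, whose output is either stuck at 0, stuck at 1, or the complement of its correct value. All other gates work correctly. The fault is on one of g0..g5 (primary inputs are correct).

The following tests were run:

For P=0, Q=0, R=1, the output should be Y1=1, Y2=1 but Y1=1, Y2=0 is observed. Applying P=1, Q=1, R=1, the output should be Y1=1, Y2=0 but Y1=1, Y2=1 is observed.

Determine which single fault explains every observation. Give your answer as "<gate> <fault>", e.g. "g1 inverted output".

g5 inverted output

Fault-free values for test 1 (P=0, Q=0, R=1): g0=0, g1=1, g2=1, g3=0, g4=1, g5=1, giving Y1=1, Y2=1. Observed Y1=1, Y2=0.
Test 1: faults giving observed Y1=1, Y2=0 are {g5 stuck-at-0, g5 inverted output}.
Test 2 (P=1, Q=1, R=1): fault-free g0=0, g1=0, g2=1, g3=0, g4=1, g5=0 → Y1=1, Y2=0; observed Y1=1, Y2=1. Eliminates g5 stuck-at-0.
Only g5 inverted output is consistent with every test.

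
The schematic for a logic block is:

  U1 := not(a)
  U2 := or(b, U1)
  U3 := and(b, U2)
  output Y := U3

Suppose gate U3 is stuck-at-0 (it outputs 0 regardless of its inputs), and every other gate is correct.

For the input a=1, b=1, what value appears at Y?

Propagate with U3 forced: U1=0, U2=1, U3=0 [stuck-at-0].
So Y = 0. (Without the fault it would be 1.)

0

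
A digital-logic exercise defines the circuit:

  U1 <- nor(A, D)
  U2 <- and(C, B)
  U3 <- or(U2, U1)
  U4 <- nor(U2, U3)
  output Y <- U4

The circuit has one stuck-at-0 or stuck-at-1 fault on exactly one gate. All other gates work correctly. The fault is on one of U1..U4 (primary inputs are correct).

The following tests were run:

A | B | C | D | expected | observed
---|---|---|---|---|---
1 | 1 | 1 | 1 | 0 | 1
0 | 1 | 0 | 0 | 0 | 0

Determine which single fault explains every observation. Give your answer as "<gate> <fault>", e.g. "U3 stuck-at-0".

U2 stuck-at-0

Fault-free values for test 1 (A=1, B=1, C=1, D=1): U1=0, U2=1, U3=1, U4=0, giving Y=0. Observed 1.
Test 1: faults giving observed 1 are {U2 stuck-at-0, U4 stuck-at-1}.
Test 2 (A=0, B=1, C=0, D=0): fault-free U1=1, U2=0, U3=1, U4=0 → 0; observed 0. Eliminates U4 stuck-at-1.
Only U2 stuck-at-0 is consistent with every test.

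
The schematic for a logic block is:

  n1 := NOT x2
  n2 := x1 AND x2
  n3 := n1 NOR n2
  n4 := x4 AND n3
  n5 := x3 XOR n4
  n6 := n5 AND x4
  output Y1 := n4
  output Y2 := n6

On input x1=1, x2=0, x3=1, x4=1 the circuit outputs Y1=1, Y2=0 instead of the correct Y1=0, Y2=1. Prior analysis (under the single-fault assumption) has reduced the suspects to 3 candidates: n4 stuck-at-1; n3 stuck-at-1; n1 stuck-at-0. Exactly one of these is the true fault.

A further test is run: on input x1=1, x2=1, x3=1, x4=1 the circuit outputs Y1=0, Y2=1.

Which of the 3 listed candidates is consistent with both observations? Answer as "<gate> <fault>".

n1 stuck-at-0

Evaluate each candidate on input x1=1, x2=1, x3=1, x4=1:
  n4 stuck-at-1: n1=0, n2=1, n3=0, n4=1 [stuck-at-1], n5=0, n6=0 → Y1=1, Y2=0 — eliminated
  n3 stuck-at-1: n1=0, n2=1, n3=1 [stuck-at-1], n4=1, n5=0, n6=0 → Y1=1, Y2=0 — eliminated
  n1 stuck-at-0: n1=0 [stuck-at-0], n2=1, n3=0, n4=0, n5=1, n6=1 → Y1=0, Y2=1 — matches
Only n1 stuck-at-0 reproduces the observed Y1=0, Y2=1.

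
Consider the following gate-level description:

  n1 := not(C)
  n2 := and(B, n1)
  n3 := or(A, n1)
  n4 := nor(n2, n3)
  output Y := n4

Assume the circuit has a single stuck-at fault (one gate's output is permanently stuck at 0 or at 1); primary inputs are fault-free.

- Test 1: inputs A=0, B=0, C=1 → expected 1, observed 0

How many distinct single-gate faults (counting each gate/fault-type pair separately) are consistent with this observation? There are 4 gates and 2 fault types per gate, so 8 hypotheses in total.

Fault-free: n1=0, n2=0, n3=0, n4=1 → 1. Observed 0.
  n1 stuck-at-0: output 1 ✗
  n1 stuck-at-1: output 0 ✓
  n2 stuck-at-0: output 1 ✗
  n2 stuck-at-1: output 0 ✓
  n3 stuck-at-0: output 1 ✗
  n3 stuck-at-1: output 0 ✓
  n4 stuck-at-0: output 0 ✓
  n4 stuck-at-1: output 1 ✗
Consistent faults: {n1 stuck-at-1, n2 stuck-at-1, n3 stuck-at-1, n4 stuck-at-0} — 4 in all.

4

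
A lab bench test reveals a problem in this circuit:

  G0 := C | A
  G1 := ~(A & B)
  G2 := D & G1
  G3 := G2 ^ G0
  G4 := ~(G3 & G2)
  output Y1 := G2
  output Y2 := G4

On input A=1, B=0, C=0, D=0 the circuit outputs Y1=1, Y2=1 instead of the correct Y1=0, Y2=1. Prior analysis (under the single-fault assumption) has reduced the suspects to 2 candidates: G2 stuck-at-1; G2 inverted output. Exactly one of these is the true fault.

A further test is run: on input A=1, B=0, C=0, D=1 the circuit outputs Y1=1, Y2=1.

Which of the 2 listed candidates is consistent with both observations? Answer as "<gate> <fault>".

Evaluate each candidate on input A=1, B=0, C=0, D=1:
  G2 stuck-at-1: G0=1, G1=1, G2=1 [stuck-at-1], G3=0, G4=1 → Y1=1, Y2=1 — matches
  G2 inverted output: G0=1, G1=1, G2=0 [inverted output], G3=1, G4=1 → Y1=0, Y2=1 — eliminated
Only G2 stuck-at-1 reproduces the observed Y1=1, Y2=1.

G2 stuck-at-1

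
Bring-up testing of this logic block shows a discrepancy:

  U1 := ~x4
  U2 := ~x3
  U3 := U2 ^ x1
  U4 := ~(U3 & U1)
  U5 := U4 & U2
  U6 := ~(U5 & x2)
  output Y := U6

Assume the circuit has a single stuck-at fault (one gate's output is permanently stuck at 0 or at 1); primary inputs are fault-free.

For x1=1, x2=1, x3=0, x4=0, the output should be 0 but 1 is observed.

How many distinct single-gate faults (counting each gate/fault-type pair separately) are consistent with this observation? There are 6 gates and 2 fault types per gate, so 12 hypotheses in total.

Fault-free: U1=1, U2=1, U3=0, U4=1, U5=1, U6=0 → 0. Observed 1.
  U1 stuck-at-0: output 0 ✗
  U1 stuck-at-1: output 0 ✗
  U2 stuck-at-0: output 1 ✓
  U2 stuck-at-1: output 0 ✗
  U3 stuck-at-0: output 0 ✗
  U3 stuck-at-1: output 1 ✓
  U4 stuck-at-0: output 1 ✓
  U4 stuck-at-1: output 0 ✗
  U5 stuck-at-0: output 1 ✓
  U5 stuck-at-1: output 0 ✗
  U6 stuck-at-0: output 0 ✗
  U6 stuck-at-1: output 1 ✓
Consistent faults: {U2 stuck-at-0, U3 stuck-at-1, U4 stuck-at-0, U5 stuck-at-0, U6 stuck-at-1} — 5 in all.

5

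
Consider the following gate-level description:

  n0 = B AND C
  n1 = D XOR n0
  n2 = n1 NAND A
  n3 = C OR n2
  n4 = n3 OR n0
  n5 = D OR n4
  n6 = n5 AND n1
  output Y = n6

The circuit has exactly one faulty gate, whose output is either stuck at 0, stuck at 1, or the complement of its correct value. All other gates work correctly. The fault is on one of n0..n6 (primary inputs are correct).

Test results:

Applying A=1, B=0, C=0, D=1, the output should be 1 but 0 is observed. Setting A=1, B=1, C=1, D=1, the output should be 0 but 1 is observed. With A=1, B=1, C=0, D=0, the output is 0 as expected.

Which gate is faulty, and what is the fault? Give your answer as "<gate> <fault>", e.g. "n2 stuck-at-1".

Fault-free values for test 1 (A=1, B=0, C=0, D=1): n0=0, n1=1, n2=0, n3=0, n4=0, n5=1, n6=1, giving Y=1. Observed 0.
Test 1: faults giving observed 0 are {n0 stuck-at-1, n0 inverted output, n1 stuck-at-0, n1 inverted output, n5 stuck-at-0, n5 inverted output, n6 stuck-at-0, n6 inverted output}.
Test 2 (A=1, B=1, C=1, D=1): fault-free n0=1, n1=0, n2=1, n3=1, n4=1, n5=1, n6=0 → 0; observed 1. Eliminates n0 stuck-at-1, n1 stuck-at-0, n5 stuck-at-0, n5 inverted output, n6 stuck-at-0.
Test 3 (A=1, B=1, C=0, D=0): fault-free n0=0, n1=0, n2=1, n3=1, n4=1, n5=1, n6=0 → 0; observed 0. Eliminates n0 inverted output, n6 inverted output.
Only n1 inverted output is consistent with every test.

n1 inverted output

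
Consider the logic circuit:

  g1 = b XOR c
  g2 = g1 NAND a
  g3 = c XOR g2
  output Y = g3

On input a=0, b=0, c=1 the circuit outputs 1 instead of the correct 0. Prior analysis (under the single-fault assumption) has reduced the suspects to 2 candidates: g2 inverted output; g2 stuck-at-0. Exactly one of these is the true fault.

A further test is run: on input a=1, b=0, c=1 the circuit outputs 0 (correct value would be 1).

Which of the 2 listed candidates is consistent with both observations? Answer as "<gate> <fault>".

Evaluate each candidate on input a=1, b=0, c=1:
  g2 inverted output: g1=1, g2=1 [inverted output], g3=0 → 0 — matches
  g2 stuck-at-0: g1=1, g2=0 [stuck-at-0], g3=1 → 1 — eliminated
Only g2 inverted output reproduces the observed 0.

g2 inverted output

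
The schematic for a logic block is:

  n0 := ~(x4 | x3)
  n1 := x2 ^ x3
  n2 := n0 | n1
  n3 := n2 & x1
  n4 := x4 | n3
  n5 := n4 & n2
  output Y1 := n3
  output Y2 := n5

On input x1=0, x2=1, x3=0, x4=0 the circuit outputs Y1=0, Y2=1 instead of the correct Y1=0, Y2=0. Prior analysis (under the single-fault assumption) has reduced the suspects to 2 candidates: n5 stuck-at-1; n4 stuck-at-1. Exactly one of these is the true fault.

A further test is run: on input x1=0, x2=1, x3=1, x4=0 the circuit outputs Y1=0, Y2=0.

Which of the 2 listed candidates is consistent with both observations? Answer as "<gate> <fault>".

n4 stuck-at-1

Evaluate each candidate on input x1=0, x2=1, x3=1, x4=0:
  n5 stuck-at-1: n0=0, n1=0, n2=0, n3=0, n4=0, n5=1 [stuck-at-1] → Y1=0, Y2=1 — eliminated
  n4 stuck-at-1: n0=0, n1=0, n2=0, n3=0, n4=1 [stuck-at-1], n5=0 → Y1=0, Y2=0 — matches
Only n4 stuck-at-1 reproduces the observed Y1=0, Y2=0.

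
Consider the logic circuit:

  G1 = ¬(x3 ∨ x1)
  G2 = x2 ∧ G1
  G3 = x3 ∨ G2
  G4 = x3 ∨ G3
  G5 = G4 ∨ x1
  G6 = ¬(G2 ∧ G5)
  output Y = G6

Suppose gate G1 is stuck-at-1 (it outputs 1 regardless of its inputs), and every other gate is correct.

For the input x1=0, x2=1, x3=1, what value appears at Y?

Propagate with G1 forced: G1=1 [stuck-at-1], G2=1, G3=1, G4=1, G5=1, G6=0.
So Y = 0. (Without the fault it would be 1.)

0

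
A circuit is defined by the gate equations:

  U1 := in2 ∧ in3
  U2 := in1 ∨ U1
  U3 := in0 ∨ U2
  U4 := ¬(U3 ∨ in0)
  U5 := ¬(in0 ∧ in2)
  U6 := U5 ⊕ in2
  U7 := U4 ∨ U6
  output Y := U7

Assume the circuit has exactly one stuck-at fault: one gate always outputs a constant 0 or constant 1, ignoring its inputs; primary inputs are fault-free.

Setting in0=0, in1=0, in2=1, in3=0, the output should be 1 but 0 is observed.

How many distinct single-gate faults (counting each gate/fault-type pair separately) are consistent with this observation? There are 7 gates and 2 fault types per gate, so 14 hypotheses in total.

5

Fault-free: U1=0, U2=0, U3=0, U4=1, U5=1, U6=0, U7=1 → 1. Observed 0.
  U1 stuck-at-0: output 1 ✗
  U1 stuck-at-1: output 0 ✓
  U2 stuck-at-0: output 1 ✗
  U2 stuck-at-1: output 0 ✓
  U3 stuck-at-0: output 1 ✗
  U3 stuck-at-1: output 0 ✓
  U4 stuck-at-0: output 0 ✓
  U4 stuck-at-1: output 1 ✗
  U5 stuck-at-0: output 1 ✗
  U5 stuck-at-1: output 1 ✗
  U6 stuck-at-0: output 1 ✗
  U6 stuck-at-1: output 1 ✗
  U7 stuck-at-0: output 0 ✓
  U7 stuck-at-1: output 1 ✗
Consistent faults: {U1 stuck-at-1, U2 stuck-at-1, U3 stuck-at-1, U4 stuck-at-0, U7 stuck-at-0} — 5 in all.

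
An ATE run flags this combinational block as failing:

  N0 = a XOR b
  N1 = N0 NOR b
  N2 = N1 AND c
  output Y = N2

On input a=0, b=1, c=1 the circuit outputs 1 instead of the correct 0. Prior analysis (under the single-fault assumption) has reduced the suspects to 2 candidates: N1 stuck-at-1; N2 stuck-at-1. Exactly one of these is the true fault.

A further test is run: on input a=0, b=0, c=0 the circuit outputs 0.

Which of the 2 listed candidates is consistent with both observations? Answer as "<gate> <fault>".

Evaluate each candidate on input a=0, b=0, c=0:
  N1 stuck-at-1: N0=0, N1=1 [stuck-at-1], N2=0 → 0 — matches
  N2 stuck-at-1: N0=0, N1=1, N2=1 [stuck-at-1] → 1 — eliminated
Only N1 stuck-at-1 reproduces the observed 0.

N1 stuck-at-1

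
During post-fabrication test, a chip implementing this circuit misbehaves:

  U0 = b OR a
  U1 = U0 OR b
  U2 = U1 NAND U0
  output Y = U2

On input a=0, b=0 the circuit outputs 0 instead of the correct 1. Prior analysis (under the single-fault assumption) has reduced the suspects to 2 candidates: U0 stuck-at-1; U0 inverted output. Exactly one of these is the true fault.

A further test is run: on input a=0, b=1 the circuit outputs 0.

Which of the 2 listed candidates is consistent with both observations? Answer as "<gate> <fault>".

U0 stuck-at-1

Evaluate each candidate on input a=0, b=1:
  U0 stuck-at-1: U0=1 [stuck-at-1], U1=1, U2=0 → 0 — matches
  U0 inverted output: U0=0 [inverted output], U1=1, U2=1 → 1 — eliminated
Only U0 stuck-at-1 reproduces the observed 0.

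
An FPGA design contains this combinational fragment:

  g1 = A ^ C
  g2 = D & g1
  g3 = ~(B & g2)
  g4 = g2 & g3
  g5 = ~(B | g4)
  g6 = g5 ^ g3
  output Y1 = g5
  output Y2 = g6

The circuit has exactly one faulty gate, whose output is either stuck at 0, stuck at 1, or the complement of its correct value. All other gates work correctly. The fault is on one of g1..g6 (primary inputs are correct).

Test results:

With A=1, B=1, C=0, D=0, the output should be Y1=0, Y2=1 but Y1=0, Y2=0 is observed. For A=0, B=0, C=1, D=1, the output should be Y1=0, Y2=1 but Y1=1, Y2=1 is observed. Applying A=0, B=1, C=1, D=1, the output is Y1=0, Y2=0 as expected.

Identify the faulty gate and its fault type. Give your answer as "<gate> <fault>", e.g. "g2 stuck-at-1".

g3 stuck-at-0

Fault-free values for test 1 (A=1, B=1, C=0, D=0): g1=1, g2=0, g3=1, g4=0, g5=0, g6=1, giving Y1=0, Y2=1. Observed Y1=0, Y2=0.
Test 1: faults giving observed Y1=0, Y2=0 are {g2 stuck-at-1, g2 inverted output, g3 stuck-at-0, g3 inverted output, g6 stuck-at-0, g6 inverted output}.
Test 2 (A=0, B=0, C=1, D=1): fault-free g1=1, g2=1, g3=1, g4=1, g5=0, g6=1 → Y1=0, Y2=1; observed Y1=1, Y2=1. Eliminates g2 stuck-at-1, g2 inverted output, g6 stuck-at-0, g6 inverted output.
Test 3 (A=0, B=1, C=1, D=1): fault-free g1=1, g2=1, g3=0, g4=0, g5=0, g6=0 → Y1=0, Y2=0; observed Y1=0, Y2=0. Eliminates g3 inverted output.
Only g3 stuck-at-0 is consistent with every test.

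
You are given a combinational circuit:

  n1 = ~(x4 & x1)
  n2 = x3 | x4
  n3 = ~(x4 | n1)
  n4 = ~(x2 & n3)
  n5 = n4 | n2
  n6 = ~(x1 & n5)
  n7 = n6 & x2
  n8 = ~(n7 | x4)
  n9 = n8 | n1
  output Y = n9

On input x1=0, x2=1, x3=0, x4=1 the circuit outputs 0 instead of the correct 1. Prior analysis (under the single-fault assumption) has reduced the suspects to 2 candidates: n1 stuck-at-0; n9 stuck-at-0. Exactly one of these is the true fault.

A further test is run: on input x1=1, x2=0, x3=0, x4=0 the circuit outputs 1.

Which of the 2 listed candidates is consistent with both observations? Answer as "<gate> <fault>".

Evaluate each candidate on input x1=1, x2=0, x3=0, x4=0:
  n1 stuck-at-0: n1=0 [stuck-at-0], n2=0, n3=1, n4=1, n5=1, n6=0, n7=0, n8=1, n9=1 → 1 — matches
  n9 stuck-at-0: n1=1, n2=0, n3=0, n4=1, n5=1, n6=0, n7=0, n8=1, n9=0 [stuck-at-0] → 0 — eliminated
Only n1 stuck-at-0 reproduces the observed 1.

n1 stuck-at-0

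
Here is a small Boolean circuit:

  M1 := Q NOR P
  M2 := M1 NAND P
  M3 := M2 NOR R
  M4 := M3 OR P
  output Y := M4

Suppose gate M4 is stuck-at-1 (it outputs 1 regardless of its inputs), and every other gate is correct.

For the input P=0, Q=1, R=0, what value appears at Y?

1

Propagate with M4 forced: M1=0, M2=1, M3=0, M4=1 [stuck-at-1].
So Y = 1. (Without the fault it would be 0.)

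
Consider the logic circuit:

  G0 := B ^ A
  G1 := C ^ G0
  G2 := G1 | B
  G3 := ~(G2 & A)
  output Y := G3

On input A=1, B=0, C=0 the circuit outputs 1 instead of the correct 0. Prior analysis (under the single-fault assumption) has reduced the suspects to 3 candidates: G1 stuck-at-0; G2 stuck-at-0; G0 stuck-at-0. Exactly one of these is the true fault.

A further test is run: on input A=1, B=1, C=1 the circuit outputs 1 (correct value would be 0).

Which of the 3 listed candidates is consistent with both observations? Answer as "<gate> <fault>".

Evaluate each candidate on input A=1, B=1, C=1:
  G1 stuck-at-0: G0=0, G1=0 [stuck-at-0], G2=1, G3=0 → 0 — eliminated
  G2 stuck-at-0: G0=0, G1=1, G2=0 [stuck-at-0], G3=1 → 1 — matches
  G0 stuck-at-0: G0=0 [stuck-at-0], G1=1, G2=1, G3=0 → 0 — eliminated
Only G2 stuck-at-0 reproduces the observed 1.

G2 stuck-at-0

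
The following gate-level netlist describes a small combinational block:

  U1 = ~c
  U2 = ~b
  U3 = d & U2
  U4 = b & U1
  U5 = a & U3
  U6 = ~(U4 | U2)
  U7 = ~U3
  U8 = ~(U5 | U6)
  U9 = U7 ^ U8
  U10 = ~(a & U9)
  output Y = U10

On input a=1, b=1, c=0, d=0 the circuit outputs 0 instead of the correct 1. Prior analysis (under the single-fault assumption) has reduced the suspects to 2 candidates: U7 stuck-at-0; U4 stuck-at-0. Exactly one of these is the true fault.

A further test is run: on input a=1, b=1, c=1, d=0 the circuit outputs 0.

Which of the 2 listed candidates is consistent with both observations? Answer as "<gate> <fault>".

U4 stuck-at-0

Evaluate each candidate on input a=1, b=1, c=1, d=0:
  U7 stuck-at-0: U1=0, U2=0, U3=0, U4=0, U5=0, U6=1, U7=0 [stuck-at-0], U8=0, U9=0, U10=1 → 1 — eliminated
  U4 stuck-at-0: U1=0, U2=0, U3=0, U4=0 [stuck-at-0], U5=0, U6=1, U7=1, U8=0, U9=1, U10=0 → 0 — matches
Only U4 stuck-at-0 reproduces the observed 0.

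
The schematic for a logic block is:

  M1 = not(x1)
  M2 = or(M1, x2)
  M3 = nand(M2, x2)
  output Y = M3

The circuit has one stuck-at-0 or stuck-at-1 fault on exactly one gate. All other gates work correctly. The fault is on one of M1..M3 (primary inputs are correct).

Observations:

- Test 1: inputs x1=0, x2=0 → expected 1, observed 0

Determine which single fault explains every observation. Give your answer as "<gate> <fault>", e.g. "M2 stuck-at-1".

Fault-free values for test 1 (x1=0, x2=0): M1=1, M2=1, M3=1, giving Y=1. Observed 0.
Test 1: faults giving observed 0 are {M3 stuck-at-0}.
Only M3 stuck-at-0 is consistent with every test.

M3 stuck-at-0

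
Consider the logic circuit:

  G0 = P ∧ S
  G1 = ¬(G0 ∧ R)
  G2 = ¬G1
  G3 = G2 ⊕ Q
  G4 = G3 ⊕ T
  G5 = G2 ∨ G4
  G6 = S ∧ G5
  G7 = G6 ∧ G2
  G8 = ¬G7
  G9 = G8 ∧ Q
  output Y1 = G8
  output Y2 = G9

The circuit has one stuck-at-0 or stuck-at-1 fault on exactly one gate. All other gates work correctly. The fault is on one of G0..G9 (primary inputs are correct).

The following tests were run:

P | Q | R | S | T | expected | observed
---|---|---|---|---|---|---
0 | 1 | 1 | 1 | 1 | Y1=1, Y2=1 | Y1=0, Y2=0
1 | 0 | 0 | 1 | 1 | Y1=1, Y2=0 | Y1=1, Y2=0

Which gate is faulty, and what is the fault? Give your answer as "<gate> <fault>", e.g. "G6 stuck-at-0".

Fault-free values for test 1 (P=0, Q=1, R=1, S=1, T=1): G0=0, G1=1, G2=0, G3=1, G4=0, G5=0, G6=0, G7=0, G8=1, G9=1, giving Y1=1, Y2=1. Observed Y1=0, Y2=0.
Test 1: faults giving observed Y1=0, Y2=0 are {G0 stuck-at-1, G1 stuck-at-0, G2 stuck-at-1, G7 stuck-at-1, G8 stuck-at-0}.
Test 2 (P=1, Q=0, R=0, S=1, T=1): fault-free G0=1, G1=1, G2=0, G3=0, G4=1, G5=1, G6=1, G7=0, G8=1, G9=0 → Y1=1, Y2=0; observed Y1=1, Y2=0. Eliminates G1 stuck-at-0, G2 stuck-at-1, G7 stuck-at-1, G8 stuck-at-0.
Only G0 stuck-at-1 is consistent with every test.

G0 stuck-at-1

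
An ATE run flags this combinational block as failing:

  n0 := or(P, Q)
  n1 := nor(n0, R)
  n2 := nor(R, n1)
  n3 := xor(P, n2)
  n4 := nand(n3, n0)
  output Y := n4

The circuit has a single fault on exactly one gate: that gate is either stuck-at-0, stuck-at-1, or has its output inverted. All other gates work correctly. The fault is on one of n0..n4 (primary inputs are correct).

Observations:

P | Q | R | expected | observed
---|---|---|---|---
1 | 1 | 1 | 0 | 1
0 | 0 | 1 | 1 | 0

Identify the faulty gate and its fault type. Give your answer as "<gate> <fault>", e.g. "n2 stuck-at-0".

n4 inverted output

Fault-free values for test 1 (P=1, Q=1, R=1): n0=1, n1=0, n2=0, n3=1, n4=0, giving Y=0. Observed 1.
Test 1: faults giving observed 1 are {n0 stuck-at-0, n0 inverted output, n2 stuck-at-1, n2 inverted output, n3 stuck-at-0, n3 inverted output, n4 stuck-at-1, n4 inverted output}.
Test 2 (P=0, Q=0, R=1): fault-free n0=0, n1=0, n2=0, n3=0, n4=1 → 1; observed 0. Eliminates n0 stuck-at-0, n0 inverted output, n2 stuck-at-1, n2 inverted output, n3 stuck-at-0, n3 inverted output, n4 stuck-at-1.
Only n4 inverted output is consistent with every test.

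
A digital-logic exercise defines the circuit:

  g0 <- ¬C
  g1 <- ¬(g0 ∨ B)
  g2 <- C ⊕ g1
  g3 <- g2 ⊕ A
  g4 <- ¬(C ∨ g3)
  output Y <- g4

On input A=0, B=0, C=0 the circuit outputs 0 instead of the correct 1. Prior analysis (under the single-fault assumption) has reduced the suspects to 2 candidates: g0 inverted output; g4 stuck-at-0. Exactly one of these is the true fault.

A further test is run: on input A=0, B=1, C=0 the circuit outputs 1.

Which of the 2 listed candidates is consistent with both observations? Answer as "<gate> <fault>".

g0 inverted output

Evaluate each candidate on input A=0, B=1, C=0:
  g0 inverted output: g0=0 [inverted output], g1=0, g2=0, g3=0, g4=1 → 1 — matches
  g4 stuck-at-0: g0=1, g1=0, g2=0, g3=0, g4=0 [stuck-at-0] → 0 — eliminated
Only g0 inverted output reproduces the observed 1.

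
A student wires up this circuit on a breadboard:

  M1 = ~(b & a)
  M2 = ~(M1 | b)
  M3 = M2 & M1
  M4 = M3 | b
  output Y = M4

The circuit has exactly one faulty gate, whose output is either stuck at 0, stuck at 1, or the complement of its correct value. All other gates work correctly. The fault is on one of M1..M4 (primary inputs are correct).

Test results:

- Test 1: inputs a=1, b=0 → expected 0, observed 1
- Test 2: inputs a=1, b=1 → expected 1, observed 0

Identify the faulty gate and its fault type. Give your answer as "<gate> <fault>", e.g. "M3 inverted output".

Fault-free values for test 1 (a=1, b=0): M1=1, M2=0, M3=0, M4=0, giving Y=0. Observed 1.
Test 1: faults giving observed 1 are {M2 stuck-at-1, M2 inverted output, M3 stuck-at-1, M3 inverted output, M4 stuck-at-1, M4 inverted output}.
Test 2 (a=1, b=1): fault-free M1=0, M2=0, M3=0, M4=1 → 1; observed 0. Eliminates M2 stuck-at-1, M2 inverted output, M3 stuck-at-1, M3 inverted output, M4 stuck-at-1.
Only M4 inverted output is consistent with every test.

M4 inverted output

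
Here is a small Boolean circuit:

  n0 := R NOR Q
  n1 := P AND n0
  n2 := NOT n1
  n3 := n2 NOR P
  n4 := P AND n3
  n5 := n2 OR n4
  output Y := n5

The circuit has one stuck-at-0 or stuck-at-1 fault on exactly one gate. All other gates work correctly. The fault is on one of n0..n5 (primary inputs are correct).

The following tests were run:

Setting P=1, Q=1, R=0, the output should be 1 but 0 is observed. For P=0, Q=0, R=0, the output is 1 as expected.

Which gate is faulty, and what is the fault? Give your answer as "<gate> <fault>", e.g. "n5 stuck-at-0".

n0 stuck-at-1

Fault-free values for test 1 (P=1, Q=1, R=0): n0=0, n1=0, n2=1, n3=0, n4=0, n5=1, giving Y=1. Observed 0.
Test 1: faults giving observed 0 are {n0 stuck-at-1, n1 stuck-at-1, n2 stuck-at-0, n5 stuck-at-0}.
Test 2 (P=0, Q=0, R=0): fault-free n0=1, n1=0, n2=1, n3=0, n4=0, n5=1 → 1; observed 1. Eliminates n1 stuck-at-1, n2 stuck-at-0, n5 stuck-at-0.
Only n0 stuck-at-1 is consistent with every test.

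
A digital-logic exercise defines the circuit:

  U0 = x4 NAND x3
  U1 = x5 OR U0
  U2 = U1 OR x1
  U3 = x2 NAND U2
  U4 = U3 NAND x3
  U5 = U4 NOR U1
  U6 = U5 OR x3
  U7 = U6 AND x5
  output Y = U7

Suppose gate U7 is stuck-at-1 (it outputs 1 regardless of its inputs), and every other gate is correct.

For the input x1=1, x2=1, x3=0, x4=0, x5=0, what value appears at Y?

Propagate with U7 forced: U0=1, U1=1, U2=1, U3=0, U4=1, U5=0, U6=0, U7=1 [stuck-at-1].
So Y = 1. (Without the fault it would be 0.)

1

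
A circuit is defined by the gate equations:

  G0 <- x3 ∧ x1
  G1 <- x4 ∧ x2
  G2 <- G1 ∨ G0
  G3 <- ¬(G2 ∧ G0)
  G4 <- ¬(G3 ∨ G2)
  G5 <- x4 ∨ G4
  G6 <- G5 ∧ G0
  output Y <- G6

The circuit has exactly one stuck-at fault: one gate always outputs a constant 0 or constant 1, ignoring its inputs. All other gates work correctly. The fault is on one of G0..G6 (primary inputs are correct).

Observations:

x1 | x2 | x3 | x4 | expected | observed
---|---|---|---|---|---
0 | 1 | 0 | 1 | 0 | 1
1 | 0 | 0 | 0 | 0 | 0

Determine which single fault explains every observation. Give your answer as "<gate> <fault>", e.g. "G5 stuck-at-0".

Fault-free values for test 1 (x1=0, x2=1, x3=0, x4=1): G0=0, G1=1, G2=1, G3=1, G4=0, G5=1, G6=0, giving Y=0. Observed 1.
Test 1: faults giving observed 1 are {G0 stuck-at-1, G6 stuck-at-1}.
Test 2 (x1=1, x2=0, x3=0, x4=0): fault-free G0=0, G1=0, G2=0, G3=1, G4=0, G5=0, G6=0 → 0; observed 0. Eliminates G6 stuck-at-1.
Only G0 stuck-at-1 is consistent with every test.

G0 stuck-at-1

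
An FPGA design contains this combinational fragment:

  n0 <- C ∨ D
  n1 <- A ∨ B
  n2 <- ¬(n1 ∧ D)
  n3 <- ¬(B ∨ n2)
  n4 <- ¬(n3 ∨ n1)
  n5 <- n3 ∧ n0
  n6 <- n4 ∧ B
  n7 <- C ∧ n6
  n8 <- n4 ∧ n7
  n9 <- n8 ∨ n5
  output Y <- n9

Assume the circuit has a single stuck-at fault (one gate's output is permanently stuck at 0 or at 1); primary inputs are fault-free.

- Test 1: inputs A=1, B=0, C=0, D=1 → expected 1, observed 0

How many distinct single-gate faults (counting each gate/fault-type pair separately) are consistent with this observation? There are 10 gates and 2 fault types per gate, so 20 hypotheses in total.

Fault-free: n0=1, n1=1, n2=0, n3=1, n4=0, n5=1, n6=0, n7=0, n8=0, n9=1 → 1. Observed 0.
  n0: stuck-at-0 ✓; others ✗
  n1: stuck-at-0 ✓; others ✗
  n2: stuck-at-1 ✓; others ✗
  n3: stuck-at-0 ✓; others ✗
  n4: none of the 2 fault types match ✗
  n5: stuck-at-0 ✓; others ✗
  n6: none of the 2 fault types match ✗
  n7: none of the 2 fault types match ✗
  n8: none of the 2 fault types match ✗
  n9: stuck-at-0 ✓; others ✗
Consistent faults: {n0 stuck-at-0, n1 stuck-at-0, n2 stuck-at-1, n3 stuck-at-0, n5 stuck-at-0, n9 stuck-at-0} — 6 in all.

6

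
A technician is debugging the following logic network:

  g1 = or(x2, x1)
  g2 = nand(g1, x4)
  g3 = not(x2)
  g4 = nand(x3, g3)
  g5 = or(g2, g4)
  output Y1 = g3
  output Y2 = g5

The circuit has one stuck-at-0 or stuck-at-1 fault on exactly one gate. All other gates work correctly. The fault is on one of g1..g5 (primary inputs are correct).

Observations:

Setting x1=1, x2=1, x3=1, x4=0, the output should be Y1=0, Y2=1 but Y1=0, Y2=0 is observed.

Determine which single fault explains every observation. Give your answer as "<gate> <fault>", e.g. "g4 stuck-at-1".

Fault-free values for test 1 (x1=1, x2=1, x3=1, x4=0): g1=1, g2=1, g3=0, g4=1, g5=1, giving Y1=0, Y2=1. Observed Y1=0, Y2=0.
Test 1: faults giving observed Y1=0, Y2=0 are {g5 stuck-at-0}.
Only g5 stuck-at-0 is consistent with every test.

g5 stuck-at-0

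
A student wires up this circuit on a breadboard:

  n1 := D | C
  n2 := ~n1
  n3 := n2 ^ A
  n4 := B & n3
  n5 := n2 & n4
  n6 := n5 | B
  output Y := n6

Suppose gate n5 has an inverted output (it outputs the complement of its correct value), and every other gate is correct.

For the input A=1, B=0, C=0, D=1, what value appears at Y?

Propagate with n5 forced: n1=1, n2=0, n3=1, n4=0, n5=1 [inverted output], n6=1.
So Y = 1. (Without the fault it would be 0.)

1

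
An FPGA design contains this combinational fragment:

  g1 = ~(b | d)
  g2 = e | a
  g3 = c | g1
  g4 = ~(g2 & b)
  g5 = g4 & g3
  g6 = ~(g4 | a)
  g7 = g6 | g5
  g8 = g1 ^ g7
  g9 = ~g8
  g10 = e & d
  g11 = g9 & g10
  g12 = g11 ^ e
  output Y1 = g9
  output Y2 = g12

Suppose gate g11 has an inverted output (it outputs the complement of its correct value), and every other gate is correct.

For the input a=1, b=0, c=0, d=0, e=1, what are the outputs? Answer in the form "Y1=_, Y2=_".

Y1=1, Y2=0

Propagate with g11 forced: g1=1, g2=1, g3=1, g4=1, g5=1, g6=0, g7=1, g8=0, g9=1, g10=0, g11=1 [inverted output], g12=0.
So the outputs are Y1=1, Y2=0. (Without the fault they would be Y1=1, Y2=1.)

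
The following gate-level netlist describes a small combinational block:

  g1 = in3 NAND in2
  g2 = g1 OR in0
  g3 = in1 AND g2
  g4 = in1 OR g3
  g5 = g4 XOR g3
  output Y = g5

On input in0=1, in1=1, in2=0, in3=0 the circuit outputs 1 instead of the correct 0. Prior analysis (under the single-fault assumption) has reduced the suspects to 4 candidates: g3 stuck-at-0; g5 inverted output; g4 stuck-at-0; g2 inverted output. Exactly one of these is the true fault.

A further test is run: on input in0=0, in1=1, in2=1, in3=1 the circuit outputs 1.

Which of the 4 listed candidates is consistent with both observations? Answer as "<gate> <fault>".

g3 stuck-at-0

Evaluate each candidate on input in0=0, in1=1, in2=1, in3=1:
  g3 stuck-at-0: g1=0, g2=0, g3=0 [stuck-at-0], g4=1, g5=1 → 1 — matches
  g5 inverted output: g1=0, g2=0, g3=0, g4=1, g5=0 [inverted output] → 0 — eliminated
  g4 stuck-at-0: g1=0, g2=0, g3=0, g4=0 [stuck-at-0], g5=0 → 0 — eliminated
  g2 inverted output: g1=0, g2=1 [inverted output], g3=1, g4=1, g5=0 → 0 — eliminated
Only g3 stuck-at-0 reproduces the observed 1.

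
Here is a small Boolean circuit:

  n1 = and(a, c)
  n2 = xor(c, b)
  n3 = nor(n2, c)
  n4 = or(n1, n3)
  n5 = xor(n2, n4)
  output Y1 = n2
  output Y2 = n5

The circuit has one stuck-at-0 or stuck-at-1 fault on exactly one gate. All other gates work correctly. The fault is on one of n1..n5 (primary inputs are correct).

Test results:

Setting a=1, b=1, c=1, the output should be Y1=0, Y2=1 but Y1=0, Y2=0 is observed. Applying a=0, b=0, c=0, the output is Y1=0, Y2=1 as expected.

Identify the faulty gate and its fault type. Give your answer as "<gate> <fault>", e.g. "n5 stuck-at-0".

n1 stuck-at-0

Fault-free values for test 1 (a=1, b=1, c=1): n1=1, n2=0, n3=0, n4=1, n5=1, giving Y1=0, Y2=1. Observed Y1=0, Y2=0.
Test 1: faults giving observed Y1=0, Y2=0 are {n1 stuck-at-0, n4 stuck-at-0, n5 stuck-at-0}.
Test 2 (a=0, b=0, c=0): fault-free n1=0, n2=0, n3=1, n4=1, n5=1 → Y1=0, Y2=1; observed Y1=0, Y2=1. Eliminates n4 stuck-at-0, n5 stuck-at-0.
Only n1 stuck-at-0 is consistent with every test.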